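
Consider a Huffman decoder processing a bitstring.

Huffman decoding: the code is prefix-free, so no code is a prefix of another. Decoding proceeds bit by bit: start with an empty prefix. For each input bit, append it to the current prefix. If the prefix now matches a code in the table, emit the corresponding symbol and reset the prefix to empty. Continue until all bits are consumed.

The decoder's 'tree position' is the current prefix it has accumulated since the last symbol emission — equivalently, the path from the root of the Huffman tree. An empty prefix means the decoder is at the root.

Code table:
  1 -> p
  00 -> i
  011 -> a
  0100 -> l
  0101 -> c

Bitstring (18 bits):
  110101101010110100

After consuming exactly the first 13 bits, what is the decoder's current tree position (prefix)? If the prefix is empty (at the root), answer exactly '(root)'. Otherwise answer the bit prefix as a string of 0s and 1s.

Answer: 01

Derivation:
Bit 0: prefix='1' -> emit 'p', reset
Bit 1: prefix='1' -> emit 'p', reset
Bit 2: prefix='0' (no match yet)
Bit 3: prefix='01' (no match yet)
Bit 4: prefix='010' (no match yet)
Bit 5: prefix='0101' -> emit 'c', reset
Bit 6: prefix='1' -> emit 'p', reset
Bit 7: prefix='0' (no match yet)
Bit 8: prefix='01' (no match yet)
Bit 9: prefix='010' (no match yet)
Bit 10: prefix='0101' -> emit 'c', reset
Bit 11: prefix='0' (no match yet)
Bit 12: prefix='01' (no match yet)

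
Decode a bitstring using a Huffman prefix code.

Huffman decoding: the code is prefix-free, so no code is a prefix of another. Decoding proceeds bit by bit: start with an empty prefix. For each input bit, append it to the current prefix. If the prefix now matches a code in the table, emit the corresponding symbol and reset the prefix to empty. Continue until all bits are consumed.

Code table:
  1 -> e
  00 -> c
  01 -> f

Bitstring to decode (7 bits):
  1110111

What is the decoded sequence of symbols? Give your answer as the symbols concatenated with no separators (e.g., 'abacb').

Bit 0: prefix='1' -> emit 'e', reset
Bit 1: prefix='1' -> emit 'e', reset
Bit 2: prefix='1' -> emit 'e', reset
Bit 3: prefix='0' (no match yet)
Bit 4: prefix='01' -> emit 'f', reset
Bit 5: prefix='1' -> emit 'e', reset
Bit 6: prefix='1' -> emit 'e', reset

Answer: eeefee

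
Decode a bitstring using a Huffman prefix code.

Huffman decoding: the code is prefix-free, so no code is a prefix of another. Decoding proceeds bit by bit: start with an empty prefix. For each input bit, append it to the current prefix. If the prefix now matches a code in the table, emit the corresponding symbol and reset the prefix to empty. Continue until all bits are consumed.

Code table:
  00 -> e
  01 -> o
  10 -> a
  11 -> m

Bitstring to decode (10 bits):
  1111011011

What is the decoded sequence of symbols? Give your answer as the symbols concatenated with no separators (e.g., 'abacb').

Answer: mmoam

Derivation:
Bit 0: prefix='1' (no match yet)
Bit 1: prefix='11' -> emit 'm', reset
Bit 2: prefix='1' (no match yet)
Bit 3: prefix='11' -> emit 'm', reset
Bit 4: prefix='0' (no match yet)
Bit 5: prefix='01' -> emit 'o', reset
Bit 6: prefix='1' (no match yet)
Bit 7: prefix='10' -> emit 'a', reset
Bit 8: prefix='1' (no match yet)
Bit 9: prefix='11' -> emit 'm', reset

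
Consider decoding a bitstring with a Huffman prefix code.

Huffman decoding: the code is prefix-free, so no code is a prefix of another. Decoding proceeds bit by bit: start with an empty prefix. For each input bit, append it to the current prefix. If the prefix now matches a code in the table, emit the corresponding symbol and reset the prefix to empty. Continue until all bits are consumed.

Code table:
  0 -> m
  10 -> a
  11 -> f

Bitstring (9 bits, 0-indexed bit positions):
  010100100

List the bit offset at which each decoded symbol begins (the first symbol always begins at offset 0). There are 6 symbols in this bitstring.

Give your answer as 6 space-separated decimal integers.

Bit 0: prefix='0' -> emit 'm', reset
Bit 1: prefix='1' (no match yet)
Bit 2: prefix='10' -> emit 'a', reset
Bit 3: prefix='1' (no match yet)
Bit 4: prefix='10' -> emit 'a', reset
Bit 5: prefix='0' -> emit 'm', reset
Bit 6: prefix='1' (no match yet)
Bit 7: prefix='10' -> emit 'a', reset
Bit 8: prefix='0' -> emit 'm', reset

Answer: 0 1 3 5 6 8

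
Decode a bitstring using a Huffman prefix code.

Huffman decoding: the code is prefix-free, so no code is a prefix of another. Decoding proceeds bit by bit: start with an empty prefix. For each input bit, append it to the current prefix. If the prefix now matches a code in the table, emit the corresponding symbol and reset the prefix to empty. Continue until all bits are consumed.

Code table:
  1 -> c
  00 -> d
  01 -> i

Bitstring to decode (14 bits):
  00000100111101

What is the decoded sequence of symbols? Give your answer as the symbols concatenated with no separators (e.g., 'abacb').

Bit 0: prefix='0' (no match yet)
Bit 1: prefix='00' -> emit 'd', reset
Bit 2: prefix='0' (no match yet)
Bit 3: prefix='00' -> emit 'd', reset
Bit 4: prefix='0' (no match yet)
Bit 5: prefix='01' -> emit 'i', reset
Bit 6: prefix='0' (no match yet)
Bit 7: prefix='00' -> emit 'd', reset
Bit 8: prefix='1' -> emit 'c', reset
Bit 9: prefix='1' -> emit 'c', reset
Bit 10: prefix='1' -> emit 'c', reset
Bit 11: prefix='1' -> emit 'c', reset
Bit 12: prefix='0' (no match yet)
Bit 13: prefix='01' -> emit 'i', reset

Answer: ddidcccci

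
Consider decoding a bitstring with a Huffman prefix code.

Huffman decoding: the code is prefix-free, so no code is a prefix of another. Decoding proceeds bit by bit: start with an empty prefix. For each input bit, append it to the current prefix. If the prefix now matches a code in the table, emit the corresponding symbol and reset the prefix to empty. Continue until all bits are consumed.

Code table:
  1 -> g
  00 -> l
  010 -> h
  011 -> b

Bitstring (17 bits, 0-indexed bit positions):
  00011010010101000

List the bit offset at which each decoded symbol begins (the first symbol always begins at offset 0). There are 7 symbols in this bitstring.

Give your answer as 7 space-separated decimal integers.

Bit 0: prefix='0' (no match yet)
Bit 1: prefix='00' -> emit 'l', reset
Bit 2: prefix='0' (no match yet)
Bit 3: prefix='01' (no match yet)
Bit 4: prefix='011' -> emit 'b', reset
Bit 5: prefix='0' (no match yet)
Bit 6: prefix='01' (no match yet)
Bit 7: prefix='010' -> emit 'h', reset
Bit 8: prefix='0' (no match yet)
Bit 9: prefix='01' (no match yet)
Bit 10: prefix='010' -> emit 'h', reset
Bit 11: prefix='1' -> emit 'g', reset
Bit 12: prefix='0' (no match yet)
Bit 13: prefix='01' (no match yet)
Bit 14: prefix='010' -> emit 'h', reset
Bit 15: prefix='0' (no match yet)
Bit 16: prefix='00' -> emit 'l', reset

Answer: 0 2 5 8 11 12 15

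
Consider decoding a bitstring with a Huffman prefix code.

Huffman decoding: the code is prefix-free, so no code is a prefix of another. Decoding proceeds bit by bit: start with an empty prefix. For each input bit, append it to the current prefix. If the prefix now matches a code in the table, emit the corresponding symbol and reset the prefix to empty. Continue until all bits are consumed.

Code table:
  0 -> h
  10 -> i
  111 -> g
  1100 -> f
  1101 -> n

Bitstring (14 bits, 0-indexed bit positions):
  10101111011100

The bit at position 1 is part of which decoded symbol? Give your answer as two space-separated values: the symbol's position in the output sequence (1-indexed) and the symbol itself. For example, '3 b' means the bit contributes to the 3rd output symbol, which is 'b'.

Bit 0: prefix='1' (no match yet)
Bit 1: prefix='10' -> emit 'i', reset
Bit 2: prefix='1' (no match yet)
Bit 3: prefix='10' -> emit 'i', reset
Bit 4: prefix='1' (no match yet)
Bit 5: prefix='11' (no match yet)

Answer: 1 i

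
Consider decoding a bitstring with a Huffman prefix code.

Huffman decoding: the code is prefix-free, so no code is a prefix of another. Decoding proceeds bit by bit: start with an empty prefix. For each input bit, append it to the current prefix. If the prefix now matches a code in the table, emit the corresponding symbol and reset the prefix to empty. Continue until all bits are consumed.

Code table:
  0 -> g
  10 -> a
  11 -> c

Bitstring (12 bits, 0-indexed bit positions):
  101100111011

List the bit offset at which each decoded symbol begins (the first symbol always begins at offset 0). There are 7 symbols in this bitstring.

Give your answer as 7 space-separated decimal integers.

Answer: 0 2 4 5 6 8 10

Derivation:
Bit 0: prefix='1' (no match yet)
Bit 1: prefix='10' -> emit 'a', reset
Bit 2: prefix='1' (no match yet)
Bit 3: prefix='11' -> emit 'c', reset
Bit 4: prefix='0' -> emit 'g', reset
Bit 5: prefix='0' -> emit 'g', reset
Bit 6: prefix='1' (no match yet)
Bit 7: prefix='11' -> emit 'c', reset
Bit 8: prefix='1' (no match yet)
Bit 9: prefix='10' -> emit 'a', reset
Bit 10: prefix='1' (no match yet)
Bit 11: prefix='11' -> emit 'c', reset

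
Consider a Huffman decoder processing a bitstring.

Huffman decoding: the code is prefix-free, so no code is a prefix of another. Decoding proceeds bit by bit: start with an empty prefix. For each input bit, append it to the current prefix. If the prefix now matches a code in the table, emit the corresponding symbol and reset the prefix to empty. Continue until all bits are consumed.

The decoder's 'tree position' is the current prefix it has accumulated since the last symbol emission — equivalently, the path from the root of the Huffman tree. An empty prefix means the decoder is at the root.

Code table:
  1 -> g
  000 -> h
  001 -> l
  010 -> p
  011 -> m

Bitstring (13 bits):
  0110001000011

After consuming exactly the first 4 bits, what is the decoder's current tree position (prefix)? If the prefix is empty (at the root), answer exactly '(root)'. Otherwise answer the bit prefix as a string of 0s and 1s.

Answer: 0

Derivation:
Bit 0: prefix='0' (no match yet)
Bit 1: prefix='01' (no match yet)
Bit 2: prefix='011' -> emit 'm', reset
Bit 3: prefix='0' (no match yet)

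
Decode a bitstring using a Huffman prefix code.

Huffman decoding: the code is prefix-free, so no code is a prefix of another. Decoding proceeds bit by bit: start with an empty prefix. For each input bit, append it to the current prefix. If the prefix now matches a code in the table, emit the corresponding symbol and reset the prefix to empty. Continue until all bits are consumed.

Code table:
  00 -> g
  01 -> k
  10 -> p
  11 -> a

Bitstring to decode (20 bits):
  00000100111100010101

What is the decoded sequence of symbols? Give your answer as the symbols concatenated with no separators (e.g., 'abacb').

Bit 0: prefix='0' (no match yet)
Bit 1: prefix='00' -> emit 'g', reset
Bit 2: prefix='0' (no match yet)
Bit 3: prefix='00' -> emit 'g', reset
Bit 4: prefix='0' (no match yet)
Bit 5: prefix='01' -> emit 'k', reset
Bit 6: prefix='0' (no match yet)
Bit 7: prefix='00' -> emit 'g', reset
Bit 8: prefix='1' (no match yet)
Bit 9: prefix='11' -> emit 'a', reset
Bit 10: prefix='1' (no match yet)
Bit 11: prefix='11' -> emit 'a', reset
Bit 12: prefix='0' (no match yet)
Bit 13: prefix='00' -> emit 'g', reset
Bit 14: prefix='0' (no match yet)
Bit 15: prefix='01' -> emit 'k', reset
Bit 16: prefix='0' (no match yet)
Bit 17: prefix='01' -> emit 'k', reset
Bit 18: prefix='0' (no match yet)
Bit 19: prefix='01' -> emit 'k', reset

Answer: ggkgaagkkk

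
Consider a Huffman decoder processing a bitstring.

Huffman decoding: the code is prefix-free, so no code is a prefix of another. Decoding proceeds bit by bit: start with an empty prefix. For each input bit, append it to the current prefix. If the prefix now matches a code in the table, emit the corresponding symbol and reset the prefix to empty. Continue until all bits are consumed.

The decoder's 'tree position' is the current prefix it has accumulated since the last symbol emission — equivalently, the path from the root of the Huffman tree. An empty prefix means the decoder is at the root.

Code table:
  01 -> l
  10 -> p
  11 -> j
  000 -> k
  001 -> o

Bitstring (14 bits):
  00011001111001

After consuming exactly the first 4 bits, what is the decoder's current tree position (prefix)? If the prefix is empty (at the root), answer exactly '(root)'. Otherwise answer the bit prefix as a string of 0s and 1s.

Answer: 1

Derivation:
Bit 0: prefix='0' (no match yet)
Bit 1: prefix='00' (no match yet)
Bit 2: prefix='000' -> emit 'k', reset
Bit 3: prefix='1' (no match yet)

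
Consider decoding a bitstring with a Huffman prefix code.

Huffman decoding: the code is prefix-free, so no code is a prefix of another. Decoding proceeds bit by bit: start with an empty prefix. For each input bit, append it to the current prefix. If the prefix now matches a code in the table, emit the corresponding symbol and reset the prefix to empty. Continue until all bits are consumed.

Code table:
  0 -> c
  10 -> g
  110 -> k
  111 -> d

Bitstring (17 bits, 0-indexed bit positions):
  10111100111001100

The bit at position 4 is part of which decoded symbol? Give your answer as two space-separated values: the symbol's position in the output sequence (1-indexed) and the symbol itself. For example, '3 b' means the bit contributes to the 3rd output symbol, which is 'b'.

Bit 0: prefix='1' (no match yet)
Bit 1: prefix='10' -> emit 'g', reset
Bit 2: prefix='1' (no match yet)
Bit 3: prefix='11' (no match yet)
Bit 4: prefix='111' -> emit 'd', reset
Bit 5: prefix='1' (no match yet)
Bit 6: prefix='10' -> emit 'g', reset
Bit 7: prefix='0' -> emit 'c', reset
Bit 8: prefix='1' (no match yet)

Answer: 2 d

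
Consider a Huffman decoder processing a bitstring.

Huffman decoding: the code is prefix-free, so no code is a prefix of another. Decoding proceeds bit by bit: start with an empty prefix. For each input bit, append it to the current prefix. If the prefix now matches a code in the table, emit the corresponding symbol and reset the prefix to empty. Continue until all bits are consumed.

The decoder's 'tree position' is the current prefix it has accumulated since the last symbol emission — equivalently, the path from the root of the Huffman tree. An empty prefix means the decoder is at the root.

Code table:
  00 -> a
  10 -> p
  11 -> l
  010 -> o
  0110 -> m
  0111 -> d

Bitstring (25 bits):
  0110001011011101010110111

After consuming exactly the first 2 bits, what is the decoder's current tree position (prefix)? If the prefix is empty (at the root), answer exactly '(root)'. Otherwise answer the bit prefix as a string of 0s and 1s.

Bit 0: prefix='0' (no match yet)
Bit 1: prefix='01' (no match yet)

Answer: 01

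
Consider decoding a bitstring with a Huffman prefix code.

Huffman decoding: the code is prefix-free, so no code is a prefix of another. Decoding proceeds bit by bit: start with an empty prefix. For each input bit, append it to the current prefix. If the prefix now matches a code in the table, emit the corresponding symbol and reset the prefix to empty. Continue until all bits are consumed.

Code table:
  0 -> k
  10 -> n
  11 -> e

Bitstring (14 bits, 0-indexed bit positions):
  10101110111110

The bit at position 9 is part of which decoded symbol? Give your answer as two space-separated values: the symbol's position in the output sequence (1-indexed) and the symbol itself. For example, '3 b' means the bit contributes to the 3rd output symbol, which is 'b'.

Bit 0: prefix='1' (no match yet)
Bit 1: prefix='10' -> emit 'n', reset
Bit 2: prefix='1' (no match yet)
Bit 3: prefix='10' -> emit 'n', reset
Bit 4: prefix='1' (no match yet)
Bit 5: prefix='11' -> emit 'e', reset
Bit 6: prefix='1' (no match yet)
Bit 7: prefix='10' -> emit 'n', reset
Bit 8: prefix='1' (no match yet)
Bit 9: prefix='11' -> emit 'e', reset
Bit 10: prefix='1' (no match yet)
Bit 11: prefix='11' -> emit 'e', reset
Bit 12: prefix='1' (no match yet)
Bit 13: prefix='10' -> emit 'n', reset

Answer: 5 e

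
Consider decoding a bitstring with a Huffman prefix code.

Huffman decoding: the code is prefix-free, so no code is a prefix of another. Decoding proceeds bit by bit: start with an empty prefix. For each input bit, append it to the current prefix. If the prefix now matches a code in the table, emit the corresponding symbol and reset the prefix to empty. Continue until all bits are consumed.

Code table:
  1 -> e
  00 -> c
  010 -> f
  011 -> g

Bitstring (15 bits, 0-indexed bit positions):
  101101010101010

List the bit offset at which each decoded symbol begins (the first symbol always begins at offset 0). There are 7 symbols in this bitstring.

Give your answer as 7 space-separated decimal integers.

Answer: 0 1 4 7 8 11 12

Derivation:
Bit 0: prefix='1' -> emit 'e', reset
Bit 1: prefix='0' (no match yet)
Bit 2: prefix='01' (no match yet)
Bit 3: prefix='011' -> emit 'g', reset
Bit 4: prefix='0' (no match yet)
Bit 5: prefix='01' (no match yet)
Bit 6: prefix='010' -> emit 'f', reset
Bit 7: prefix='1' -> emit 'e', reset
Bit 8: prefix='0' (no match yet)
Bit 9: prefix='01' (no match yet)
Bit 10: prefix='010' -> emit 'f', reset
Bit 11: prefix='1' -> emit 'e', reset
Bit 12: prefix='0' (no match yet)
Bit 13: prefix='01' (no match yet)
Bit 14: prefix='010' -> emit 'f', reset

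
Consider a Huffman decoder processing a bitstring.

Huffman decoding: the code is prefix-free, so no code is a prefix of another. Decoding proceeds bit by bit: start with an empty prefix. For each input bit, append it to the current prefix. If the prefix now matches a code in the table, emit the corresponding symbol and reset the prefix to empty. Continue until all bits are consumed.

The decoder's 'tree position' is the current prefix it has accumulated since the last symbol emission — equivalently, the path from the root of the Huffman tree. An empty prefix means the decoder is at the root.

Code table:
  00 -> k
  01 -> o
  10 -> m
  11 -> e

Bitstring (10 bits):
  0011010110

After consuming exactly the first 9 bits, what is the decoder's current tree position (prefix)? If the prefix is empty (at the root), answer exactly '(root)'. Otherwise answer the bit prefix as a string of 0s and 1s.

Bit 0: prefix='0' (no match yet)
Bit 1: prefix='00' -> emit 'k', reset
Bit 2: prefix='1' (no match yet)
Bit 3: prefix='11' -> emit 'e', reset
Bit 4: prefix='0' (no match yet)
Bit 5: prefix='01' -> emit 'o', reset
Bit 6: prefix='0' (no match yet)
Bit 7: prefix='01' -> emit 'o', reset
Bit 8: prefix='1' (no match yet)

Answer: 1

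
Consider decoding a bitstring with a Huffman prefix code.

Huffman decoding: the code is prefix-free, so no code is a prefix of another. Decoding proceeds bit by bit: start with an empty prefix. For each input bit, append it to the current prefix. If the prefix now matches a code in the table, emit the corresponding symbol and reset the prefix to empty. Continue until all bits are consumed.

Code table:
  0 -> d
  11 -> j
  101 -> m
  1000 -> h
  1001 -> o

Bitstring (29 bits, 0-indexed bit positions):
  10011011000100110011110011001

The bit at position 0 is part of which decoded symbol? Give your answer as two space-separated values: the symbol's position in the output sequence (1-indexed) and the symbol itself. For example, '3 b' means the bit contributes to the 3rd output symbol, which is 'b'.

Answer: 1 o

Derivation:
Bit 0: prefix='1' (no match yet)
Bit 1: prefix='10' (no match yet)
Bit 2: prefix='100' (no match yet)
Bit 3: prefix='1001' -> emit 'o', reset
Bit 4: prefix='1' (no match yet)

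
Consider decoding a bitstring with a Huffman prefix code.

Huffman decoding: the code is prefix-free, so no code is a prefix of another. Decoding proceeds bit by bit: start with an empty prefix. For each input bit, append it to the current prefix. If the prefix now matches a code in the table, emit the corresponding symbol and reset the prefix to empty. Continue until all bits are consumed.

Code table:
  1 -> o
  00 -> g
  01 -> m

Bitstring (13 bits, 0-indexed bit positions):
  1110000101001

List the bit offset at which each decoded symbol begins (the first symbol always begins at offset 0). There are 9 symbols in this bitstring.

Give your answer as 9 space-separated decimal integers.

Answer: 0 1 2 3 5 7 8 10 12

Derivation:
Bit 0: prefix='1' -> emit 'o', reset
Bit 1: prefix='1' -> emit 'o', reset
Bit 2: prefix='1' -> emit 'o', reset
Bit 3: prefix='0' (no match yet)
Bit 4: prefix='00' -> emit 'g', reset
Bit 5: prefix='0' (no match yet)
Bit 6: prefix='00' -> emit 'g', reset
Bit 7: prefix='1' -> emit 'o', reset
Bit 8: prefix='0' (no match yet)
Bit 9: prefix='01' -> emit 'm', reset
Bit 10: prefix='0' (no match yet)
Bit 11: prefix='00' -> emit 'g', reset
Bit 12: prefix='1' -> emit 'o', reset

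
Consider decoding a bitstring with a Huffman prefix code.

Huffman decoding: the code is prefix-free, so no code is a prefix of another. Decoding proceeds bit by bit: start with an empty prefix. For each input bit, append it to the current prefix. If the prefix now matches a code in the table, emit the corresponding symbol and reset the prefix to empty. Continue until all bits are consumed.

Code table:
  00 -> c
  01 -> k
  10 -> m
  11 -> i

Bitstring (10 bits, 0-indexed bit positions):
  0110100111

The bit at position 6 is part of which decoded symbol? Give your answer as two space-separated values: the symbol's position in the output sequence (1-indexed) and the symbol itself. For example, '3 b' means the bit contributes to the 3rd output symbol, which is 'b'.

Answer: 4 k

Derivation:
Bit 0: prefix='0' (no match yet)
Bit 1: prefix='01' -> emit 'k', reset
Bit 2: prefix='1' (no match yet)
Bit 3: prefix='10' -> emit 'm', reset
Bit 4: prefix='1' (no match yet)
Bit 5: prefix='10' -> emit 'm', reset
Bit 6: prefix='0' (no match yet)
Bit 7: prefix='01' -> emit 'k', reset
Bit 8: prefix='1' (no match yet)
Bit 9: prefix='11' -> emit 'i', reset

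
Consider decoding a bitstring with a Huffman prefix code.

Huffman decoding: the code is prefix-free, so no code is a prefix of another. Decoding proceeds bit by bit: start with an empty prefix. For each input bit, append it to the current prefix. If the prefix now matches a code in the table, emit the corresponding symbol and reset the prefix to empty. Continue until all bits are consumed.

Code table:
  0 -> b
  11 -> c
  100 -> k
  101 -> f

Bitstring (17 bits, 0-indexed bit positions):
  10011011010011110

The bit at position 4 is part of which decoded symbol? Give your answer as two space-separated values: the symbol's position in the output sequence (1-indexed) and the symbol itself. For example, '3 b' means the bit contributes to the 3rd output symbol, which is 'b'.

Bit 0: prefix='1' (no match yet)
Bit 1: prefix='10' (no match yet)
Bit 2: prefix='100' -> emit 'k', reset
Bit 3: prefix='1' (no match yet)
Bit 4: prefix='11' -> emit 'c', reset
Bit 5: prefix='0' -> emit 'b', reset
Bit 6: prefix='1' (no match yet)
Bit 7: prefix='11' -> emit 'c', reset
Bit 8: prefix='0' -> emit 'b', reset

Answer: 2 c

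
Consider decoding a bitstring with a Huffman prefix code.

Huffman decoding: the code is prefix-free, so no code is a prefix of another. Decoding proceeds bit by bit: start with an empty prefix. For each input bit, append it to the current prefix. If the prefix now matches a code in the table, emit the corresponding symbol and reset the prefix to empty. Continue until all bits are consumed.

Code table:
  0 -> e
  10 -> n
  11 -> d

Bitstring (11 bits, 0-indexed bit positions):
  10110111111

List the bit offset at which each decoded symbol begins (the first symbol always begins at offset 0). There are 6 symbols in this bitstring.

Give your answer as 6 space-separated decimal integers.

Bit 0: prefix='1' (no match yet)
Bit 1: prefix='10' -> emit 'n', reset
Bit 2: prefix='1' (no match yet)
Bit 3: prefix='11' -> emit 'd', reset
Bit 4: prefix='0' -> emit 'e', reset
Bit 5: prefix='1' (no match yet)
Bit 6: prefix='11' -> emit 'd', reset
Bit 7: prefix='1' (no match yet)
Bit 8: prefix='11' -> emit 'd', reset
Bit 9: prefix='1' (no match yet)
Bit 10: prefix='11' -> emit 'd', reset

Answer: 0 2 4 5 7 9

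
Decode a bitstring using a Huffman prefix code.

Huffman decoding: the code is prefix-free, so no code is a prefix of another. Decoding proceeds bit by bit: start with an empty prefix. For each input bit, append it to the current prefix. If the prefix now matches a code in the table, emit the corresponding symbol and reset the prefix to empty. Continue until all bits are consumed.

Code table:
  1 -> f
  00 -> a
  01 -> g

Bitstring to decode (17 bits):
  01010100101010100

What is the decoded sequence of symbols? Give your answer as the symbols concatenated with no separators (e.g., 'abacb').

Bit 0: prefix='0' (no match yet)
Bit 1: prefix='01' -> emit 'g', reset
Bit 2: prefix='0' (no match yet)
Bit 3: prefix='01' -> emit 'g', reset
Bit 4: prefix='0' (no match yet)
Bit 5: prefix='01' -> emit 'g', reset
Bit 6: prefix='0' (no match yet)
Bit 7: prefix='00' -> emit 'a', reset
Bit 8: prefix='1' -> emit 'f', reset
Bit 9: prefix='0' (no match yet)
Bit 10: prefix='01' -> emit 'g', reset
Bit 11: prefix='0' (no match yet)
Bit 12: prefix='01' -> emit 'g', reset
Bit 13: prefix='0' (no match yet)
Bit 14: prefix='01' -> emit 'g', reset
Bit 15: prefix='0' (no match yet)
Bit 16: prefix='00' -> emit 'a', reset

Answer: gggafggga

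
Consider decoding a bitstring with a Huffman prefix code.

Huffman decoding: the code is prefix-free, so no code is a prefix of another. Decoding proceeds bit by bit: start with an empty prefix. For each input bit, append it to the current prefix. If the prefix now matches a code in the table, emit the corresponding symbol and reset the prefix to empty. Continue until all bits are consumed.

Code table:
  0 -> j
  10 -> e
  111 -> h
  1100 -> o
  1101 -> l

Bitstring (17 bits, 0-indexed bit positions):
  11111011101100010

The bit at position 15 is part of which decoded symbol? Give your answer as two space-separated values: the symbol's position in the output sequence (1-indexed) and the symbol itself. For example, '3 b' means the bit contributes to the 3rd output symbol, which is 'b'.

Answer: 7 e

Derivation:
Bit 0: prefix='1' (no match yet)
Bit 1: prefix='11' (no match yet)
Bit 2: prefix='111' -> emit 'h', reset
Bit 3: prefix='1' (no match yet)
Bit 4: prefix='11' (no match yet)
Bit 5: prefix='110' (no match yet)
Bit 6: prefix='1101' -> emit 'l', reset
Bit 7: prefix='1' (no match yet)
Bit 8: prefix='11' (no match yet)
Bit 9: prefix='110' (no match yet)
Bit 10: prefix='1101' -> emit 'l', reset
Bit 11: prefix='1' (no match yet)
Bit 12: prefix='10' -> emit 'e', reset
Bit 13: prefix='0' -> emit 'j', reset
Bit 14: prefix='0' -> emit 'j', reset
Bit 15: prefix='1' (no match yet)
Bit 16: prefix='10' -> emit 'e', reset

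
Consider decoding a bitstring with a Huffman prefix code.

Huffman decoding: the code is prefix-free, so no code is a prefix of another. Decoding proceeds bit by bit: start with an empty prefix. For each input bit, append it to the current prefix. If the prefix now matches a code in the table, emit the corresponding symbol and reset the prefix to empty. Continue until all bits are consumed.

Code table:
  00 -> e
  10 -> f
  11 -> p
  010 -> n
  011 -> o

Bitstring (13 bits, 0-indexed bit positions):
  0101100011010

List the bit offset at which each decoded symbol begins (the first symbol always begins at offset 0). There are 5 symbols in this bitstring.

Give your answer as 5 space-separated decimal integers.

Answer: 0 3 5 7 10

Derivation:
Bit 0: prefix='0' (no match yet)
Bit 1: prefix='01' (no match yet)
Bit 2: prefix='010' -> emit 'n', reset
Bit 3: prefix='1' (no match yet)
Bit 4: prefix='11' -> emit 'p', reset
Bit 5: prefix='0' (no match yet)
Bit 6: prefix='00' -> emit 'e', reset
Bit 7: prefix='0' (no match yet)
Bit 8: prefix='01' (no match yet)
Bit 9: prefix='011' -> emit 'o', reset
Bit 10: prefix='0' (no match yet)
Bit 11: prefix='01' (no match yet)
Bit 12: prefix='010' -> emit 'n', reset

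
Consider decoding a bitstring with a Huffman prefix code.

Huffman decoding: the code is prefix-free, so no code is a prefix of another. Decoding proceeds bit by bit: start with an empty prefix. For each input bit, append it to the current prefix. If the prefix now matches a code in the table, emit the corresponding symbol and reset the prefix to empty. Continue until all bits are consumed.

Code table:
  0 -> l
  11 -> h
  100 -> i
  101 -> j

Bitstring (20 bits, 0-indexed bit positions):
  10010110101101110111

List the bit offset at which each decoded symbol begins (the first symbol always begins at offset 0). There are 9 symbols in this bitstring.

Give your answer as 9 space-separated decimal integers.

Answer: 0 3 6 9 10 12 13 15 18

Derivation:
Bit 0: prefix='1' (no match yet)
Bit 1: prefix='10' (no match yet)
Bit 2: prefix='100' -> emit 'i', reset
Bit 3: prefix='1' (no match yet)
Bit 4: prefix='10' (no match yet)
Bit 5: prefix='101' -> emit 'j', reset
Bit 6: prefix='1' (no match yet)
Bit 7: prefix='10' (no match yet)
Bit 8: prefix='101' -> emit 'j', reset
Bit 9: prefix='0' -> emit 'l', reset
Bit 10: prefix='1' (no match yet)
Bit 11: prefix='11' -> emit 'h', reset
Bit 12: prefix='0' -> emit 'l', reset
Bit 13: prefix='1' (no match yet)
Bit 14: prefix='11' -> emit 'h', reset
Bit 15: prefix='1' (no match yet)
Bit 16: prefix='10' (no match yet)
Bit 17: prefix='101' -> emit 'j', reset
Bit 18: prefix='1' (no match yet)
Bit 19: prefix='11' -> emit 'h', reset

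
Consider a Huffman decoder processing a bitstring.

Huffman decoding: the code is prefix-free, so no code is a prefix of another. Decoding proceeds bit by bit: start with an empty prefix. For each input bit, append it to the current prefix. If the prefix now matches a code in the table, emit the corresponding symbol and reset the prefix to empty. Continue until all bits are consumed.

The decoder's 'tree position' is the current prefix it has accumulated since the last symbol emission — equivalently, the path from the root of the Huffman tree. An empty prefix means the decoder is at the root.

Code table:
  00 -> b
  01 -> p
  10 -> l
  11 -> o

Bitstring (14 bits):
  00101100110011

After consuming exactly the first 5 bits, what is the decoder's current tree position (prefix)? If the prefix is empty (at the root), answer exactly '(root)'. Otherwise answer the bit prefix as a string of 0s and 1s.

Bit 0: prefix='0' (no match yet)
Bit 1: prefix='00' -> emit 'b', reset
Bit 2: prefix='1' (no match yet)
Bit 3: prefix='10' -> emit 'l', reset
Bit 4: prefix='1' (no match yet)

Answer: 1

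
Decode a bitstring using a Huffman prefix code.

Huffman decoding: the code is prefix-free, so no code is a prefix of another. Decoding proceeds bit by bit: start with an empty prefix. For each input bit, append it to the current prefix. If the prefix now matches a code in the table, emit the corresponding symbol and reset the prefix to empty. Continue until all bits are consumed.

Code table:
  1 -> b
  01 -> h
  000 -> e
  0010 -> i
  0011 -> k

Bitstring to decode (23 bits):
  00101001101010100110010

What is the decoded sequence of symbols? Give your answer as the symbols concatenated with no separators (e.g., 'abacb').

Bit 0: prefix='0' (no match yet)
Bit 1: prefix='00' (no match yet)
Bit 2: prefix='001' (no match yet)
Bit 3: prefix='0010' -> emit 'i', reset
Bit 4: prefix='1' -> emit 'b', reset
Bit 5: prefix='0' (no match yet)
Bit 6: prefix='00' (no match yet)
Bit 7: prefix='001' (no match yet)
Bit 8: prefix='0011' -> emit 'k', reset
Bit 9: prefix='0' (no match yet)
Bit 10: prefix='01' -> emit 'h', reset
Bit 11: prefix='0' (no match yet)
Bit 12: prefix='01' -> emit 'h', reset
Bit 13: prefix='0' (no match yet)
Bit 14: prefix='01' -> emit 'h', reset
Bit 15: prefix='0' (no match yet)
Bit 16: prefix='00' (no match yet)
Bit 17: prefix='001' (no match yet)
Bit 18: prefix='0011' -> emit 'k', reset
Bit 19: prefix='0' (no match yet)
Bit 20: prefix='00' (no match yet)
Bit 21: prefix='001' (no match yet)
Bit 22: prefix='0010' -> emit 'i', reset

Answer: ibkhhhki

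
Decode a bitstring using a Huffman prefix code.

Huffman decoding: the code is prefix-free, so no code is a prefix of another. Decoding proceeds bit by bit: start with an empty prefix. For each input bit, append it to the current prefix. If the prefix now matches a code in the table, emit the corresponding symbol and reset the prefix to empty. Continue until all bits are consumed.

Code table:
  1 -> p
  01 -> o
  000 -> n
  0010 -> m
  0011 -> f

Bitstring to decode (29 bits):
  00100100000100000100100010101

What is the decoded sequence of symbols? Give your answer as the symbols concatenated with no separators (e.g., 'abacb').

Answer: monmnommpo

Derivation:
Bit 0: prefix='0' (no match yet)
Bit 1: prefix='00' (no match yet)
Bit 2: prefix='001' (no match yet)
Bit 3: prefix='0010' -> emit 'm', reset
Bit 4: prefix='0' (no match yet)
Bit 5: prefix='01' -> emit 'o', reset
Bit 6: prefix='0' (no match yet)
Bit 7: prefix='00' (no match yet)
Bit 8: prefix='000' -> emit 'n', reset
Bit 9: prefix='0' (no match yet)
Bit 10: prefix='00' (no match yet)
Bit 11: prefix='001' (no match yet)
Bit 12: prefix='0010' -> emit 'm', reset
Bit 13: prefix='0' (no match yet)
Bit 14: prefix='00' (no match yet)
Bit 15: prefix='000' -> emit 'n', reset
Bit 16: prefix='0' (no match yet)
Bit 17: prefix='01' -> emit 'o', reset
Bit 18: prefix='0' (no match yet)
Bit 19: prefix='00' (no match yet)
Bit 20: prefix='001' (no match yet)
Bit 21: prefix='0010' -> emit 'm', reset
Bit 22: prefix='0' (no match yet)
Bit 23: prefix='00' (no match yet)
Bit 24: prefix='001' (no match yet)
Bit 25: prefix='0010' -> emit 'm', reset
Bit 26: prefix='1' -> emit 'p', reset
Bit 27: prefix='0' (no match yet)
Bit 28: prefix='01' -> emit 'o', reset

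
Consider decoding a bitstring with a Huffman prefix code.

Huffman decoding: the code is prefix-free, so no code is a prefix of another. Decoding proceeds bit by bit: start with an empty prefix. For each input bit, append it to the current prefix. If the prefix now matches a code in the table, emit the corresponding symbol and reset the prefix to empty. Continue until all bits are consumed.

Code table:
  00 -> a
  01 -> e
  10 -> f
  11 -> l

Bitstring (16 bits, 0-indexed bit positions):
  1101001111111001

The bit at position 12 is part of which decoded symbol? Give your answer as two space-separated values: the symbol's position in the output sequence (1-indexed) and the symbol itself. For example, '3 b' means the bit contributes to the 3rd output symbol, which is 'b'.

Answer: 7 f

Derivation:
Bit 0: prefix='1' (no match yet)
Bit 1: prefix='11' -> emit 'l', reset
Bit 2: prefix='0' (no match yet)
Bit 3: prefix='01' -> emit 'e', reset
Bit 4: prefix='0' (no match yet)
Bit 5: prefix='00' -> emit 'a', reset
Bit 6: prefix='1' (no match yet)
Bit 7: prefix='11' -> emit 'l', reset
Bit 8: prefix='1' (no match yet)
Bit 9: prefix='11' -> emit 'l', reset
Bit 10: prefix='1' (no match yet)
Bit 11: prefix='11' -> emit 'l', reset
Bit 12: prefix='1' (no match yet)
Bit 13: prefix='10' -> emit 'f', reset
Bit 14: prefix='0' (no match yet)
Bit 15: prefix='01' -> emit 'e', reset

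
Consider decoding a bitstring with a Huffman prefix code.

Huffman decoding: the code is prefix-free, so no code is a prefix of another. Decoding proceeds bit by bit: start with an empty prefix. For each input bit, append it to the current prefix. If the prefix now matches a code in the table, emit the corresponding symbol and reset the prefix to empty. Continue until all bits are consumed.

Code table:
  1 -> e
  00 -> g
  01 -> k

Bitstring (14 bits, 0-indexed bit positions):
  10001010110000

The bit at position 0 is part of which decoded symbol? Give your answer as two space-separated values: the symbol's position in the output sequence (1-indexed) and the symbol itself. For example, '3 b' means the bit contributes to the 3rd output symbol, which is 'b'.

Answer: 1 e

Derivation:
Bit 0: prefix='1' -> emit 'e', reset
Bit 1: prefix='0' (no match yet)
Bit 2: prefix='00' -> emit 'g', reset
Bit 3: prefix='0' (no match yet)
Bit 4: prefix='01' -> emit 'k', reset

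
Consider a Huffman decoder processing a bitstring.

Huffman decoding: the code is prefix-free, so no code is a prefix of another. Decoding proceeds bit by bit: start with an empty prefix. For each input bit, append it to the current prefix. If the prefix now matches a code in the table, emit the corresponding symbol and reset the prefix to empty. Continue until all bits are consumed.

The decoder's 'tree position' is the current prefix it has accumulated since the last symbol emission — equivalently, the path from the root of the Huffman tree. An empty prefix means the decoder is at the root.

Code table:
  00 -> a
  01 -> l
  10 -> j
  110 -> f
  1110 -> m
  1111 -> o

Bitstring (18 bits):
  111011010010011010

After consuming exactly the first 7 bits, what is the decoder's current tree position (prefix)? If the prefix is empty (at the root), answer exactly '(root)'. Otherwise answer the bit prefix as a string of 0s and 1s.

Answer: (root)

Derivation:
Bit 0: prefix='1' (no match yet)
Bit 1: prefix='11' (no match yet)
Bit 2: prefix='111' (no match yet)
Bit 3: prefix='1110' -> emit 'm', reset
Bit 4: prefix='1' (no match yet)
Bit 5: prefix='11' (no match yet)
Bit 6: prefix='110' -> emit 'f', reset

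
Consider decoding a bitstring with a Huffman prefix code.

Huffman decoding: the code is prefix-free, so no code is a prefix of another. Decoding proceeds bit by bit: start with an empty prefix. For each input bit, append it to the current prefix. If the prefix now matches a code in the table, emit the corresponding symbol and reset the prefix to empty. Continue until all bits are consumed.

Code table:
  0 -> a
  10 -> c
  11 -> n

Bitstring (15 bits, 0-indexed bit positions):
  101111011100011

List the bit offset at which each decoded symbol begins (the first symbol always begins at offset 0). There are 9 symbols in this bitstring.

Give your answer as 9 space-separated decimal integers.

Answer: 0 2 4 6 7 9 11 12 13

Derivation:
Bit 0: prefix='1' (no match yet)
Bit 1: prefix='10' -> emit 'c', reset
Bit 2: prefix='1' (no match yet)
Bit 3: prefix='11' -> emit 'n', reset
Bit 4: prefix='1' (no match yet)
Bit 5: prefix='11' -> emit 'n', reset
Bit 6: prefix='0' -> emit 'a', reset
Bit 7: prefix='1' (no match yet)
Bit 8: prefix='11' -> emit 'n', reset
Bit 9: prefix='1' (no match yet)
Bit 10: prefix='10' -> emit 'c', reset
Bit 11: prefix='0' -> emit 'a', reset
Bit 12: prefix='0' -> emit 'a', reset
Bit 13: prefix='1' (no match yet)
Bit 14: prefix='11' -> emit 'n', reset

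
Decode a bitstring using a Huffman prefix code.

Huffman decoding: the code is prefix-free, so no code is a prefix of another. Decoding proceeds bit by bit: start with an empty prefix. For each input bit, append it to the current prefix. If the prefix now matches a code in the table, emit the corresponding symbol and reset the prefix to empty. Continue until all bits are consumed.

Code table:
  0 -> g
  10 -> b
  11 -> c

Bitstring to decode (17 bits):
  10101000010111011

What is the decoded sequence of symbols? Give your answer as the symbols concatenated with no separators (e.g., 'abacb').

Bit 0: prefix='1' (no match yet)
Bit 1: prefix='10' -> emit 'b', reset
Bit 2: prefix='1' (no match yet)
Bit 3: prefix='10' -> emit 'b', reset
Bit 4: prefix='1' (no match yet)
Bit 5: prefix='10' -> emit 'b', reset
Bit 6: prefix='0' -> emit 'g', reset
Bit 7: prefix='0' -> emit 'g', reset
Bit 8: prefix='0' -> emit 'g', reset
Bit 9: prefix='1' (no match yet)
Bit 10: prefix='10' -> emit 'b', reset
Bit 11: prefix='1' (no match yet)
Bit 12: prefix='11' -> emit 'c', reset
Bit 13: prefix='1' (no match yet)
Bit 14: prefix='10' -> emit 'b', reset
Bit 15: prefix='1' (no match yet)
Bit 16: prefix='11' -> emit 'c', reset

Answer: bbbgggbcbc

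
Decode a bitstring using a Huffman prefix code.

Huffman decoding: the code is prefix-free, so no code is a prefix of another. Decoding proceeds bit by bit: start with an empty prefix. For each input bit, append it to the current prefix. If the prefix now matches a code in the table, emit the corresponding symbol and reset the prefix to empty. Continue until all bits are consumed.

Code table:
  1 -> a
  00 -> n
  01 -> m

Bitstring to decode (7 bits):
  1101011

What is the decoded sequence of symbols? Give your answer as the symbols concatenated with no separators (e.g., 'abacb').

Answer: aamma

Derivation:
Bit 0: prefix='1' -> emit 'a', reset
Bit 1: prefix='1' -> emit 'a', reset
Bit 2: prefix='0' (no match yet)
Bit 3: prefix='01' -> emit 'm', reset
Bit 4: prefix='0' (no match yet)
Bit 5: prefix='01' -> emit 'm', reset
Bit 6: prefix='1' -> emit 'a', reset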